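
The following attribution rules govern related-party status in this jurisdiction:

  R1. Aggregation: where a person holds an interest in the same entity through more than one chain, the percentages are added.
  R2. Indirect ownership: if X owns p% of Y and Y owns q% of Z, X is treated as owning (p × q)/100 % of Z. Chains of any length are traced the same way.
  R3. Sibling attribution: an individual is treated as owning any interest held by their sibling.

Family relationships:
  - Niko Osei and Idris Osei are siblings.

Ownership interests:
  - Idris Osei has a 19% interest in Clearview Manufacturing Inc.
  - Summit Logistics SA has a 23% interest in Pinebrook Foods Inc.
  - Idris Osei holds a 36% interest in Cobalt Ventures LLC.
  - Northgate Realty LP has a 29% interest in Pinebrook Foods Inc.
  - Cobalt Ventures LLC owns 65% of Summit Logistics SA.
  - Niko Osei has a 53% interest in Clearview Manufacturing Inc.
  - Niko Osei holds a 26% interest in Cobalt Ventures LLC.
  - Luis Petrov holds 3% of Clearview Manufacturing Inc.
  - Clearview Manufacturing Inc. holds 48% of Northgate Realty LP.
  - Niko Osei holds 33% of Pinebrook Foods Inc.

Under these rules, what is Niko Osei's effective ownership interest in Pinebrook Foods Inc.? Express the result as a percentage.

By sibling attribution (R3), Niko Osei is treated as also owning Idris Osei's interest in Clearview Manufacturing Inc, giving 53% + 19% = 72%.
By sibling attribution (R3), Niko Osei is treated as also owning Idris Osei's interest in Cobalt Ventures LLC, giving 26% + 36% = 62%.
Chain via Clearview Manufacturing Inc. → Northgate Realty LP (R2): 72% × 48% × 29% = 10.0224% of Pinebrook Foods Inc.
Chain via Cobalt Ventures LLC → Summit Logistics SA (R2): 62% × 65% × 23% = 9.269% of Pinebrook Foods Inc.
Direct interest in Pinebrook Foods Inc: 33%.
Aggregating (R1): 10.0224% + 9.269% + 33% = 52.2914%.

52.2914%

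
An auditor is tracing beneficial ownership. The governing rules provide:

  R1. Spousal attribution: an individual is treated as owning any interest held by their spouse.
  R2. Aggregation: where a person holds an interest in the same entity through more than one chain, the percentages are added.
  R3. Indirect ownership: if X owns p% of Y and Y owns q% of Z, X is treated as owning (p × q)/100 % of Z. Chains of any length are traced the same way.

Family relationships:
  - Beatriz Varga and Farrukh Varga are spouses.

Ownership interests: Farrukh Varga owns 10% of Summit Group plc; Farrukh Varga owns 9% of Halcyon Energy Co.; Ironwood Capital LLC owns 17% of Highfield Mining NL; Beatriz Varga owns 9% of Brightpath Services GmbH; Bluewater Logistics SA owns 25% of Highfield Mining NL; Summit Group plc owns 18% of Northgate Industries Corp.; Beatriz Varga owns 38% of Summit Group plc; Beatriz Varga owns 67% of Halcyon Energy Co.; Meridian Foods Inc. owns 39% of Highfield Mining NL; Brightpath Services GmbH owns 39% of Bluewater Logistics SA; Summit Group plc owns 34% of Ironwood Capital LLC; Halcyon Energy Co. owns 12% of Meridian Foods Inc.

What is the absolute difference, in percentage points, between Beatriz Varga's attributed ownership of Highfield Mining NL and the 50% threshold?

By spousal attribution (R1), Beatriz Varga is treated as also owning Farrukh Varga's interest in Halcyon Energy Co, giving 67% + 9% = 76%.
By spousal attribution (R1), Beatriz Varga is treated as also owning Farrukh Varga's interest in Summit Group plc, giving 38% + 10% = 48%.
Chain via Halcyon Energy Co. → Meridian Foods Inc. (R3): 76% × 12% × 39% = 3.5568% of Highfield Mining NL.
Chain via Summit Group plc → Ironwood Capital LLC (R3): 48% × 34% × 17% = 2.7744% of Highfield Mining NL.
Chain via Brightpath Services GmbH → Bluewater Logistics SA (R3): 9% × 39% × 25% = 0.8775% of Highfield Mining NL.
Aggregating (R2): 3.5568% + 2.7744% + 0.8775% = 7.2087%.
7.2087% falls short of the 50% threshold by 42.7913 percentage points.

42.7913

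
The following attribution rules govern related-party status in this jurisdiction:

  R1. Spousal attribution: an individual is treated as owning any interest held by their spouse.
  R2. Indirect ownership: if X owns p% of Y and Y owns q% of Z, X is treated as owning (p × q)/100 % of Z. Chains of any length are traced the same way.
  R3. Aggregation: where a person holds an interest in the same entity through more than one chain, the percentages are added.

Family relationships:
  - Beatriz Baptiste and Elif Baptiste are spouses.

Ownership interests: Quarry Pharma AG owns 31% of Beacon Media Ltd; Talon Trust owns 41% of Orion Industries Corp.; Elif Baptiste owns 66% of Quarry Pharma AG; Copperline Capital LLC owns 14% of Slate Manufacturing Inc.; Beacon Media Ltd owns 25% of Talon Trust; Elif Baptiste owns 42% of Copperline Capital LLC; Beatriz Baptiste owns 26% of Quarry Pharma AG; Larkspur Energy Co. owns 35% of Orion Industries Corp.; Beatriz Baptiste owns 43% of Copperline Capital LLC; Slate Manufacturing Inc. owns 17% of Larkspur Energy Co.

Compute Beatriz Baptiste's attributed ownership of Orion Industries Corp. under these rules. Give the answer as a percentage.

By spousal attribution (R1), Beatriz Baptiste is treated as also owning Elif Baptiste's interest in Quarry Pharma AG, giving 26% + 66% = 92%.
By spousal attribution (R1), Beatriz Baptiste is treated as also owning Elif Baptiste's interest in Copperline Capital LLC, giving 43% + 42% = 85%.
Chain via Quarry Pharma AG → Beacon Media Ltd → Talon Trust (R2): 92% × 31% × 25% × 41% = 2.9233% of Orion Industries Corp.
Chain via Copperline Capital LLC → Slate Manufacturing Inc. → Larkspur Energy Co. (R2): 85% × 14% × 17% × 35% = 0.70805% of Orion Industries Corp.
Aggregating (R3): 2.9233% + 0.70805% = 3.63135%.

3.63135%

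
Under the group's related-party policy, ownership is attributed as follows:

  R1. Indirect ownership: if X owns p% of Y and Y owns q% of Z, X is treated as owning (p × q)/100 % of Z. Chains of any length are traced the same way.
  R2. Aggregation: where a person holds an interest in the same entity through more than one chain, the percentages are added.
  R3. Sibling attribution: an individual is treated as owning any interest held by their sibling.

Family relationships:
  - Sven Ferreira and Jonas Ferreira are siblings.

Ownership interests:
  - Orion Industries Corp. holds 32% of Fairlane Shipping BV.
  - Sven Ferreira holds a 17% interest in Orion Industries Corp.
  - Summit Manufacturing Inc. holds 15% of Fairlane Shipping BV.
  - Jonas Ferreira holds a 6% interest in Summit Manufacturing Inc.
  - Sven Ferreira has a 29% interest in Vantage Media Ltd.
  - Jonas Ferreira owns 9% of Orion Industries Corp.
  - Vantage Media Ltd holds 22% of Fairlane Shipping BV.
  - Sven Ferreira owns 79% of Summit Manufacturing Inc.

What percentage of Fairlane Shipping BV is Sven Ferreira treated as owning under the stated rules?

By sibling attribution (R3), Sven Ferreira is treated as also owning Jonas Ferreira's interest in Orion Industries Corp, giving 17% + 9% = 26%.
By sibling attribution (R3), Sven Ferreira is treated as also owning Jonas Ferreira's interest in Summit Manufacturing Inc, giving 79% + 6% = 85%.
Chain via Vantage Media Ltd (R1): 29% × 22% = 6.38% of Fairlane Shipping BV.
Chain via Orion Industries Corp. (R1): 26% × 32% = 8.32% of Fairlane Shipping BV.
Chain via Summit Manufacturing Inc. (R1): 85% × 15% = 12.75% of Fairlane Shipping BV.
Aggregating (R2): 6.38% + 8.32% + 12.75% = 27.45%.

27.45%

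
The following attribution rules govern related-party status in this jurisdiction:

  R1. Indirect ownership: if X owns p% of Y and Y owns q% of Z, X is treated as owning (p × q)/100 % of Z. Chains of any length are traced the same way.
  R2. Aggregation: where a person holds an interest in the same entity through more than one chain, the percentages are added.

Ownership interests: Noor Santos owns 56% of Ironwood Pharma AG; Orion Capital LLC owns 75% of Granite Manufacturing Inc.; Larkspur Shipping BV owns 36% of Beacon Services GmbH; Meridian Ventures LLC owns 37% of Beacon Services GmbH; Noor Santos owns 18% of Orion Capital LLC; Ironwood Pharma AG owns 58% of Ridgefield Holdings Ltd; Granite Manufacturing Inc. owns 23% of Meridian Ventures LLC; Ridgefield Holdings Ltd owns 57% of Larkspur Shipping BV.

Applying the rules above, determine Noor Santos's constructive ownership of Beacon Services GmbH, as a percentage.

Chain via Ironwood Pharma AG → Ridgefield Holdings Ltd → Larkspur Shipping BV (R1): 56% × 58% × 57% × 36% = 6.664896% of Beacon Services GmbH.
Chain via Orion Capital LLC → Granite Manufacturing Inc. → Meridian Ventures LLC (R1): 18% × 75% × 23% × 37% = 1.14885% of Beacon Services GmbH.
Aggregating (R2): 6.664896% + 1.14885% = 7.813746%.

7.813746%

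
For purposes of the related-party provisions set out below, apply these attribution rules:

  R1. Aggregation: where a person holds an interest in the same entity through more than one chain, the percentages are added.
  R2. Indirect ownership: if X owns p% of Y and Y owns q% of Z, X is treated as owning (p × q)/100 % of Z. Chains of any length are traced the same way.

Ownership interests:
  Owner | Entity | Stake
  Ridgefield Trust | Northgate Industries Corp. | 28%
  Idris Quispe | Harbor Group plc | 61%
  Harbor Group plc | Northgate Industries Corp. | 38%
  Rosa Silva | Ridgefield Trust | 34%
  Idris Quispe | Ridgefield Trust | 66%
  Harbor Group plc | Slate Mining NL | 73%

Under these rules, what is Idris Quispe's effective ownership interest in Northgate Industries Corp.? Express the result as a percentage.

Chain via Harbor Group plc (R2): 61% × 38% = 23.18% of Northgate Industries Corp.
Chain via Ridgefield Trust (R2): 66% × 28% = 18.48% of Northgate Industries Corp.
Aggregating (R1): 23.18% + 18.48% = 41.66%.

41.66%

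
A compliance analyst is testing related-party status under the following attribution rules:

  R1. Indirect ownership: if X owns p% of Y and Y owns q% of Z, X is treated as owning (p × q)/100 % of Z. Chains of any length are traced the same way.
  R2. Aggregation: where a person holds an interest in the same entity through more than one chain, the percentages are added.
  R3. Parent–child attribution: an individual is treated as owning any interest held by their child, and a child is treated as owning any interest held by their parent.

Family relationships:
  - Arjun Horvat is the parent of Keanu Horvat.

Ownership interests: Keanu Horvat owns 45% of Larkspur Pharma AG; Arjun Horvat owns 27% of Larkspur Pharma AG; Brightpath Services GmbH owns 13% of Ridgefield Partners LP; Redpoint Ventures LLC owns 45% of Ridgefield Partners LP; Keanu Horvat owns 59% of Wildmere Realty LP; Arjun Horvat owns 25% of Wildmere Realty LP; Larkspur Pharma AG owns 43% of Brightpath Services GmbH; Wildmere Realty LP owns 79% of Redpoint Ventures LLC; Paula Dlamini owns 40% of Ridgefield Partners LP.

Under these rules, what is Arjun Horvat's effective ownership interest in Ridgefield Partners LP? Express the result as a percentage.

33.8868%

By parent–child attribution (R3), Arjun Horvat is treated as also owning Keanu Horvat's interest in Larkspur Pharma AG, giving 27% + 45% = 72%.
By parent–child attribution (R3), Arjun Horvat is treated as also owning Keanu Horvat's interest in Wildmere Realty LP, giving 25% + 59% = 84%.
Chain via Larkspur Pharma AG → Brightpath Services GmbH (R1): 72% × 43% × 13% = 4.0248% of Ridgefield Partners LP.
Chain via Wildmere Realty LP → Redpoint Ventures LLC (R1): 84% × 79% × 45% = 29.862% of Ridgefield Partners LP.
Aggregating (R2): 4.0248% + 29.862% = 33.8868%.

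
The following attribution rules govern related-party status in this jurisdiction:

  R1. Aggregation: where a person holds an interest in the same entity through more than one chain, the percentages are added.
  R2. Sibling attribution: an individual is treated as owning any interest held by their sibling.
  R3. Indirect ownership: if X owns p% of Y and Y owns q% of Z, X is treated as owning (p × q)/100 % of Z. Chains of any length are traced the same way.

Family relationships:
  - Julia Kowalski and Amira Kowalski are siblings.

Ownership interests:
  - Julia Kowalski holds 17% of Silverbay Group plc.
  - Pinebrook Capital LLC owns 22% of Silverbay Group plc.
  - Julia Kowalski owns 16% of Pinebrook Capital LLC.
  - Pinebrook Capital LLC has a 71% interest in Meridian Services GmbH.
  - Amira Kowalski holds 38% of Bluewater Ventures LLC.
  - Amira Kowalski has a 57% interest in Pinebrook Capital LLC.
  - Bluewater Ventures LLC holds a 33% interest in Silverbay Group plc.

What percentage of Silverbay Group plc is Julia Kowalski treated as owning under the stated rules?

45.6%

By sibling attribution (R2), Julia Kowalski is treated as also owning Amira Kowalski's interest in Pinebrook Capital LLC, giving 16% + 57% = 73%.
By sibling attribution (R2), Julia Kowalski is treated as owning Amira Kowalski's 38% interest in Bluewater Ventures LLC.
Chain via Pinebrook Capital LLC (R3): 73% × 22% = 16.06% of Silverbay Group plc.
Direct interest in Silverbay Group plc: 17%.
Chain via Bluewater Ventures LLC (R3): 38% × 33% = 12.54% of Silverbay Group plc.
Aggregating (R1): 16.06% + 17% + 12.54% = 45.6%.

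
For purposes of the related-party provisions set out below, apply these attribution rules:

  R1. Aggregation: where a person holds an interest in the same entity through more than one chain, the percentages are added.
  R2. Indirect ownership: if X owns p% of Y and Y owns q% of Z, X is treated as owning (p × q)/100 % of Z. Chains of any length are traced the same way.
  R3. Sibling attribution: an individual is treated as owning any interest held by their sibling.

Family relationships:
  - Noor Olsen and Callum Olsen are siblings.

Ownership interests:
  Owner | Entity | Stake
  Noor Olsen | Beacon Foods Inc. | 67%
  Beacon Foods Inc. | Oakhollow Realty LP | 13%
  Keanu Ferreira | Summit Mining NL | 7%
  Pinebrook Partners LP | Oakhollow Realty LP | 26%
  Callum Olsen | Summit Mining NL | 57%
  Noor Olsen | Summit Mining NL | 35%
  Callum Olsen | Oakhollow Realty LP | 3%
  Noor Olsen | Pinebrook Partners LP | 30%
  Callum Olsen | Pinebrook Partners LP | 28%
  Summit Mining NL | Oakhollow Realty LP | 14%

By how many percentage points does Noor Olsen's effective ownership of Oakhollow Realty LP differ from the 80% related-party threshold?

By sibling attribution (R3), Noor Olsen is treated as also owning Callum Olsen's interest in Pinebrook Partners LP, giving 30% + 28% = 58%.
By sibling attribution (R3), Noor Olsen is treated as also owning Callum Olsen's interest in Summit Mining NL, giving 35% + 57% = 92%.
By sibling attribution (R3), Noor Olsen is treated as owning Callum Olsen's 3% interest in Oakhollow Realty LP.
Chain via Pinebrook Partners LP (R2): 58% × 26% = 15.08% of Oakhollow Realty LP.
Chain via Summit Mining NL (R2): 92% × 14% = 12.88% of Oakhollow Realty LP.
Chain via Beacon Foods Inc. (R2): 67% × 13% = 8.71% of Oakhollow Realty LP.
Direct interest in Oakhollow Realty LP: 3%.
Aggregating (R1): 15.08% + 12.88% + 8.71% + 3% = 39.67%.
39.67% falls short of the 80% threshold by 40.33 percentage points.

40.33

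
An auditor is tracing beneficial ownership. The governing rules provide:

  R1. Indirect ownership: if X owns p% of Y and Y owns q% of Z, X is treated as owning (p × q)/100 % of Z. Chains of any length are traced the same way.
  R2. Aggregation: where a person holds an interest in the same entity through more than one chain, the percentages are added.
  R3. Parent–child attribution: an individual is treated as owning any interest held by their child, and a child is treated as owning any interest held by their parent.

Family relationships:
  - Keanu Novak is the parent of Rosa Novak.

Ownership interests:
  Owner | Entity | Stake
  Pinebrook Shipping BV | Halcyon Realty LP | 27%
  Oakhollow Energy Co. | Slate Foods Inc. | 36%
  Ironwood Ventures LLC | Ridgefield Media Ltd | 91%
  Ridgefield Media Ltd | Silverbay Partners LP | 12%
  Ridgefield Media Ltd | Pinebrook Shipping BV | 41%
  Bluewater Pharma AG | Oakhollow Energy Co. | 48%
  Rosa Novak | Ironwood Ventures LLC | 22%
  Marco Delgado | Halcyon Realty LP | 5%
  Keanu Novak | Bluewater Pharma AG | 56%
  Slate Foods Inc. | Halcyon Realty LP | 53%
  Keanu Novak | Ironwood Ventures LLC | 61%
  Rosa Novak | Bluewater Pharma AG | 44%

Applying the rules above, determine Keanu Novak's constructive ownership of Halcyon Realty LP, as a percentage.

By parent–child attribution (R3), Keanu Novak is treated as also owning Rosa Novak's interest in Bluewater Pharma AG, giving 56% + 44% = 100%.
By parent–child attribution (R3), Keanu Novak is treated as also owning Rosa Novak's interest in Ironwood Ventures LLC, giving 61% + 22% = 83%.
Chain via Bluewater Pharma AG → Oakhollow Energy Co. → Slate Foods Inc. (R1): 100% × 48% × 36% × 53% = 9.1584% of Halcyon Realty LP.
Chain via Ironwood Ventures LLC → Ridgefield Media Ltd → Pinebrook Shipping BV (R1): 83% × 91% × 41% × 27% = 8.361171% of Halcyon Realty LP.
Aggregating (R2): 9.1584% + 8.361171% = 17.519571%.

17.519571%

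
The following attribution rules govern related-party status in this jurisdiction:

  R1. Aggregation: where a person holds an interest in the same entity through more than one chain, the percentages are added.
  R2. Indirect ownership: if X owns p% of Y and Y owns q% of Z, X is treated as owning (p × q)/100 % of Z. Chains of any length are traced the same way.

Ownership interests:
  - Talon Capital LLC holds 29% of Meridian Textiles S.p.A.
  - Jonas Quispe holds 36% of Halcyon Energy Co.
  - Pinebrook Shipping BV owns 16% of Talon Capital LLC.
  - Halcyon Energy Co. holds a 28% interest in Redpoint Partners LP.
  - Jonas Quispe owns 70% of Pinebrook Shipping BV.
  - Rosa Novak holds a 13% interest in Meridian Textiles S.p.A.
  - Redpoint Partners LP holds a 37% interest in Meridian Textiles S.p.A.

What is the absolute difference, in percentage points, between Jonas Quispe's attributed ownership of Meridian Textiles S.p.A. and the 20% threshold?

Chain via Pinebrook Shipping BV → Talon Capital LLC (R2): 70% × 16% × 29% = 3.248% of Meridian Textiles S.p.A.
Chain via Halcyon Energy Co. → Redpoint Partners LP (R2): 36% × 28% × 37% = 3.7296% of Meridian Textiles S.p.A.
Aggregating (R1): 3.248% + 3.7296% = 6.9776%.
6.9776% falls short of the 20% threshold by 13.0224 percentage points.

13.0224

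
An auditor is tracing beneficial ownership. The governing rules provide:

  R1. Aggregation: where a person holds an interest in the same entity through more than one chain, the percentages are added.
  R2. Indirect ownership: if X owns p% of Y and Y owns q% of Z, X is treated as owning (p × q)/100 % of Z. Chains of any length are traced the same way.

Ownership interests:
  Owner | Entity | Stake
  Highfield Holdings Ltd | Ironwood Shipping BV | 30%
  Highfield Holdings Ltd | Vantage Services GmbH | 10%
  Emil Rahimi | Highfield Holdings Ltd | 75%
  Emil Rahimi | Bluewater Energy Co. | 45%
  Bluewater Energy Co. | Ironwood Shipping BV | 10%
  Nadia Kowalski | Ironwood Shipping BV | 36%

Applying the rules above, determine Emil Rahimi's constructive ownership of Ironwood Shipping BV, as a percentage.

Chain via Highfield Holdings Ltd (R2): 75% × 30% = 22.5% of Ironwood Shipping BV.
Chain via Bluewater Energy Co. (R2): 45% × 10% = 4.5% of Ironwood Shipping BV.
Aggregating (R1): 22.5% + 4.5% = 27%.

27%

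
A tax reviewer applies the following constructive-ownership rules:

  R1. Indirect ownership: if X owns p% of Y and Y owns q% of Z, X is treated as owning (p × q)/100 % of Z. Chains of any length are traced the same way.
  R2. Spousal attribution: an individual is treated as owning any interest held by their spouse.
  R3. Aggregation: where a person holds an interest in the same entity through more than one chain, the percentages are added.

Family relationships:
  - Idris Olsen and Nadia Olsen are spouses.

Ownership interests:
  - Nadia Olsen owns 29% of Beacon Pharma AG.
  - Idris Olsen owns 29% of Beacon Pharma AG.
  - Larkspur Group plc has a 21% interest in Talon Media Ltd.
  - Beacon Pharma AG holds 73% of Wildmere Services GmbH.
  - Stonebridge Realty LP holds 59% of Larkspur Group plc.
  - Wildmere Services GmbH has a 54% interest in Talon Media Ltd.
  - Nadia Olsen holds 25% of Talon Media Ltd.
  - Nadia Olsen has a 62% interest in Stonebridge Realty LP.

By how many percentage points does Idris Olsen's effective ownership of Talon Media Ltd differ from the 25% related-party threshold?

30.5454

By spousal attribution (R2), Idris Olsen is treated as also owning Nadia Olsen's interest in Beacon Pharma AG, giving 29% + 29% = 58%.
By spousal attribution (R2), Idris Olsen is treated as owning Nadia Olsen's 62% interest in Stonebridge Realty LP.
By spousal attribution (R2), Idris Olsen is treated as owning Nadia Olsen's 25% interest in Talon Media Ltd.
Chain via Beacon Pharma AG → Wildmere Services GmbH (R1): 58% × 73% × 54% = 22.8636% of Talon Media Ltd.
Chain via Stonebridge Realty LP → Larkspur Group plc (R1): 62% × 59% × 21% = 7.6818% of Talon Media Ltd.
Direct interest in Talon Media Ltd: 25%.
Aggregating (R3): 22.8636% + 7.6818% + 25% = 55.5454%.
55.5454% exceeds the 25% threshold by 30.5454 percentage points.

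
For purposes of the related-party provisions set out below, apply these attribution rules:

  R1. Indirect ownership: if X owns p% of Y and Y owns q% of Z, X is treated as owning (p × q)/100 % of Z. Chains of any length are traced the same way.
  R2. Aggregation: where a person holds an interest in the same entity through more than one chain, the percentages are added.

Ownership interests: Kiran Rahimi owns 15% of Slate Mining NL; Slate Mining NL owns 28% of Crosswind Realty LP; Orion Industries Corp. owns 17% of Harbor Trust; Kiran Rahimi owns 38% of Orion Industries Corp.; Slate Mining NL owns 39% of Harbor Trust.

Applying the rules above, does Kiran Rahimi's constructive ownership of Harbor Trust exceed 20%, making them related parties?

No

Chain via Orion Industries Corp. (R1): 38% × 17% = 6.46% of Harbor Trust.
Chain via Slate Mining NL (R1): 15% × 39% = 5.85% of Harbor Trust.
Aggregating (R2): 6.46% + 5.85% = 12.31%.
12.31% does not exceed the 20% threshold, so Kiran is not a related party to Harbor Trust.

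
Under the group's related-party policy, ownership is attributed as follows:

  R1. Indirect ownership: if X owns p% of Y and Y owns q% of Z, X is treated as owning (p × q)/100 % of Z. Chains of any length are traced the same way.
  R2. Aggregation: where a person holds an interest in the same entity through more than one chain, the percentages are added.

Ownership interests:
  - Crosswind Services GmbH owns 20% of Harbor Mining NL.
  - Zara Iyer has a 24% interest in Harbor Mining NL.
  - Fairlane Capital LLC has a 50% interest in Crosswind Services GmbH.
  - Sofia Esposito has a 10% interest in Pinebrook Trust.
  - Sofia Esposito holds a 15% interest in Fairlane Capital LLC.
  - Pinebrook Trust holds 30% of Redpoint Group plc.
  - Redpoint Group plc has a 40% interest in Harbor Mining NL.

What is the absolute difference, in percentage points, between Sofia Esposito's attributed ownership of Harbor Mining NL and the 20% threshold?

17.3

Chain via Pinebrook Trust → Redpoint Group plc (R1): 10% × 30% × 40% = 1.2% of Harbor Mining NL.
Chain via Fairlane Capital LLC → Crosswind Services GmbH (R1): 15% × 50% × 20% = 1.5% of Harbor Mining NL.
Aggregating (R2): 1.2% + 1.5% = 2.7%.
2.7% falls short of the 20% threshold by 17.3 percentage points.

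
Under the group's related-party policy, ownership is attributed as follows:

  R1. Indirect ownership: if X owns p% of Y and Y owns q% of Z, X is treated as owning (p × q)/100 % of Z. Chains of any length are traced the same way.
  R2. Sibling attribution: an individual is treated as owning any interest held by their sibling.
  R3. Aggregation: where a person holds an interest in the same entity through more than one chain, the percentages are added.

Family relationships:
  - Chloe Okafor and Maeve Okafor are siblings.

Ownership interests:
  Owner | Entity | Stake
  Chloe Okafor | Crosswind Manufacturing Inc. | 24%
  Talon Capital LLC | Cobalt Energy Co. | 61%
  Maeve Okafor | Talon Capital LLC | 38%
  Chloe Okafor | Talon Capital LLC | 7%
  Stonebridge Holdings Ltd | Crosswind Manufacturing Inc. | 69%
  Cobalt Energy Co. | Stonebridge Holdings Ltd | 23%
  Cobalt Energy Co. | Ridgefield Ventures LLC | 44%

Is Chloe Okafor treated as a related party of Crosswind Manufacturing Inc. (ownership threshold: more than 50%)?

By sibling attribution (R2), Chloe Okafor is treated as also owning Maeve Okafor's interest in Talon Capital LLC, giving 7% + 38% = 45%.
Chain via Talon Capital LLC → Cobalt Energy Co. → Stonebridge Holdings Ltd (R1): 45% × 61% × 23% × 69% = 4.356315% of Crosswind Manufacturing Inc.
Direct interest in Crosswind Manufacturing Inc: 24%.
Aggregating (R3): 4.356315% + 24% = 28.356315%.
28.356315% does not exceed the 50% threshold, so Chloe is not a related party to Crosswind Manufacturing Inc.

No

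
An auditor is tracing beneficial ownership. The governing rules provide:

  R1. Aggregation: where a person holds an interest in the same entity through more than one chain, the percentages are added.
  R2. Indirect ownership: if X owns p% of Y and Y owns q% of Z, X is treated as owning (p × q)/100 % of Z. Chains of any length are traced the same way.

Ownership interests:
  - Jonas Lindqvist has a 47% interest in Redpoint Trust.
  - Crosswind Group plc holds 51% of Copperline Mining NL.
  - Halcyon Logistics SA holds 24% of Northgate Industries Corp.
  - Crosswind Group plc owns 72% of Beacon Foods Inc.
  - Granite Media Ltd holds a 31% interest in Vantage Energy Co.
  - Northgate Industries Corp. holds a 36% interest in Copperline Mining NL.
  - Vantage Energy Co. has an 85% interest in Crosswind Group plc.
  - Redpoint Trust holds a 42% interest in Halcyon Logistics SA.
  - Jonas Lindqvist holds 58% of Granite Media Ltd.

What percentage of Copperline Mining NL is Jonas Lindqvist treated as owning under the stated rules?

9.499866%

Chain via Redpoint Trust → Halcyon Logistics SA → Northgate Industries Corp. (R2): 47% × 42% × 24% × 36% = 1.705536% of Copperline Mining NL.
Chain via Granite Media Ltd → Vantage Energy Co. → Crosswind Group plc (R2): 58% × 31% × 85% × 51% = 7.79433% of Copperline Mining NL.
Aggregating (R1): 1.705536% + 7.79433% = 9.499866%.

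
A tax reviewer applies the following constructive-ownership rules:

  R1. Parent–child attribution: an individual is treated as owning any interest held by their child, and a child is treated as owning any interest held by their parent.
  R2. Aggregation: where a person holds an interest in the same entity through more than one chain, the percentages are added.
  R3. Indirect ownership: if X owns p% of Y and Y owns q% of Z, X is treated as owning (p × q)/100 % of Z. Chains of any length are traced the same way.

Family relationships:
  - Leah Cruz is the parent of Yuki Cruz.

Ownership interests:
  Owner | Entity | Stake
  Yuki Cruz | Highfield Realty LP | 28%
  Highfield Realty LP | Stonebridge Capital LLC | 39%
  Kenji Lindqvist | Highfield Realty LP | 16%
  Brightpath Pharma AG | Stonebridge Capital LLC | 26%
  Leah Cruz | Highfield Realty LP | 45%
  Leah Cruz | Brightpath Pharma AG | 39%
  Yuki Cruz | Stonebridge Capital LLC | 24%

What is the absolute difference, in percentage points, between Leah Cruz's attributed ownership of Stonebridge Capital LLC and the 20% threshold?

By parent–child attribution (R1), Leah Cruz is treated as also owning Yuki Cruz's interest in Highfield Realty LP, giving 45% + 28% = 73%.
By parent–child attribution (R1), Leah Cruz is treated as owning Yuki Cruz's 24% interest in Stonebridge Capital LLC.
Chain via Brightpath Pharma AG (R3): 39% × 26% = 10.14% of Stonebridge Capital LLC.
Chain via Highfield Realty LP (R3): 73% × 39% = 28.47% of Stonebridge Capital LLC.
Direct interest in Stonebridge Capital LLC: 24%.
Aggregating (R2): 10.14% + 28.47% + 24% = 62.61%.
62.61% exceeds the 20% threshold by 42.61 percentage points.

42.61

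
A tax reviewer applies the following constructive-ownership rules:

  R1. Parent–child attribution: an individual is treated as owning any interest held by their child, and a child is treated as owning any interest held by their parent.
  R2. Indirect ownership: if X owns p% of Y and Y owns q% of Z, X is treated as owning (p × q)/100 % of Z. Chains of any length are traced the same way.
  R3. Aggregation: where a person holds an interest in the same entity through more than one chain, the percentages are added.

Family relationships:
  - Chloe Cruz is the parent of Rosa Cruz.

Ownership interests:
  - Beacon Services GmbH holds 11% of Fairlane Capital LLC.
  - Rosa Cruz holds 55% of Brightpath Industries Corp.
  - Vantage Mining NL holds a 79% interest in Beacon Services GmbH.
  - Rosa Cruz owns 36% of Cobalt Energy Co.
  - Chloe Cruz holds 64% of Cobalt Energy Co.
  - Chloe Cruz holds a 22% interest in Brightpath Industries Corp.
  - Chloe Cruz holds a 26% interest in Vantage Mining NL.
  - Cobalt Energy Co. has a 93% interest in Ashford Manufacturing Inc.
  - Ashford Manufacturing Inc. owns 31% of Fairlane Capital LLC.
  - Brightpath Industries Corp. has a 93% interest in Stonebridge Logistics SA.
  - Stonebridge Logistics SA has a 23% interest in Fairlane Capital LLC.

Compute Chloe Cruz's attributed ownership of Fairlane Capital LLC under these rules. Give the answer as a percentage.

47.5597%

By parent–child attribution (R1), Chloe Cruz is treated as also owning Rosa Cruz's interest in Cobalt Energy Co, giving 64% + 36% = 100%.
By parent–child attribution (R1), Chloe Cruz is treated as also owning Rosa Cruz's interest in Brightpath Industries Corp, giving 22% + 55% = 77%.
Chain via Cobalt Energy Co. → Ashford Manufacturing Inc. (R2): 100% × 93% × 31% = 28.83% of Fairlane Capital LLC.
Chain via Vantage Mining NL → Beacon Services GmbH (R2): 26% × 79% × 11% = 2.2594% of Fairlane Capital LLC.
Chain via Brightpath Industries Corp. → Stonebridge Logistics SA (R2): 77% × 93% × 23% = 16.4703% of Fairlane Capital LLC.
Aggregating (R3): 28.83% + 2.2594% + 16.4703% = 47.5597%.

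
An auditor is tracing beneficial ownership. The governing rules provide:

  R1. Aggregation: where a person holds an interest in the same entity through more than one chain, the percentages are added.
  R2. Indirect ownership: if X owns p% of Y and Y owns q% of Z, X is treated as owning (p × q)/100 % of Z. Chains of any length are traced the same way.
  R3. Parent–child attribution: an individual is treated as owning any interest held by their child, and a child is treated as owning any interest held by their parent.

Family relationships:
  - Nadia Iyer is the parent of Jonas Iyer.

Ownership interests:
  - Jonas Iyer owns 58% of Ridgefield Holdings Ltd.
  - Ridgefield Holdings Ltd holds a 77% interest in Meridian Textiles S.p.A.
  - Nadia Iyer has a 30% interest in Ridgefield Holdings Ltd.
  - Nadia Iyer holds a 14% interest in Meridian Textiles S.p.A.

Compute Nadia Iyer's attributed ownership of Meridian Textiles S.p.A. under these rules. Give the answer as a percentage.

By parent–child attribution (R3), Nadia Iyer is treated as also owning Jonas Iyer's interest in Ridgefield Holdings Ltd, giving 30% + 58% = 88%.
Chain via Ridgefield Holdings Ltd (R2): 88% × 77% = 67.76% of Meridian Textiles S.p.A.
Direct interest in Meridian Textiles S.p.A: 14%.
Aggregating (R1): 67.76% + 14% = 81.76%.

81.76%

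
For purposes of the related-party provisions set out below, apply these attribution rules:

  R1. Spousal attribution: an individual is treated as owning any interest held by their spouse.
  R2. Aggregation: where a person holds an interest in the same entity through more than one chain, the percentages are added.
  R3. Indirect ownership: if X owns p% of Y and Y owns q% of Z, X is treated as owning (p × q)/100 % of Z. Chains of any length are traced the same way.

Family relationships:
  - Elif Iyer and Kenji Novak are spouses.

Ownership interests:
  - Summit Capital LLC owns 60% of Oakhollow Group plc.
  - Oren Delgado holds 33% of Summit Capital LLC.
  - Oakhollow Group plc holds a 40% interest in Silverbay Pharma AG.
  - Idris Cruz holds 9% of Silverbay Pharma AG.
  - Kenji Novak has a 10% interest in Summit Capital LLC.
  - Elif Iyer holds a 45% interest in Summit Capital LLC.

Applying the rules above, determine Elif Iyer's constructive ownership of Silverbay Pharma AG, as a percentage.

By spousal attribution (R1), Elif Iyer is treated as also owning Kenji Novak's interest in Summit Capital LLC, giving 45% + 10% = 55%.
Chain via Summit Capital LLC → Oakhollow Group plc (R3): 55% × 60% × 40% = 13.2% of Silverbay Pharma AG.

13.2%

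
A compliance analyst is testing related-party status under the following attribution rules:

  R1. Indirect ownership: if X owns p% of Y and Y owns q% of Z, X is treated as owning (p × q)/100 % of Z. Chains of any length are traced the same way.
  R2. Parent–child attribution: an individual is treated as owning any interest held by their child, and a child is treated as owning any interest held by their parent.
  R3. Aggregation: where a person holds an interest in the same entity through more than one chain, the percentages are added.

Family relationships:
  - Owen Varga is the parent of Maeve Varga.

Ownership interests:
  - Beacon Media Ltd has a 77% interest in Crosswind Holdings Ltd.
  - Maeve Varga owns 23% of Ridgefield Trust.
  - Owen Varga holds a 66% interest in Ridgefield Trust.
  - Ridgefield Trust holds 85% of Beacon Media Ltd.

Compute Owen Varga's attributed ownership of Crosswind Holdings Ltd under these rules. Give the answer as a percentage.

58.2505%

By parent–child attribution (R2), Owen Varga is treated as also owning Maeve Varga's interest in Ridgefield Trust, giving 66% + 23% = 89%.
Chain via Ridgefield Trust → Beacon Media Ltd (R1): 89% × 85% × 77% = 58.2505% of Crosswind Holdings Ltd.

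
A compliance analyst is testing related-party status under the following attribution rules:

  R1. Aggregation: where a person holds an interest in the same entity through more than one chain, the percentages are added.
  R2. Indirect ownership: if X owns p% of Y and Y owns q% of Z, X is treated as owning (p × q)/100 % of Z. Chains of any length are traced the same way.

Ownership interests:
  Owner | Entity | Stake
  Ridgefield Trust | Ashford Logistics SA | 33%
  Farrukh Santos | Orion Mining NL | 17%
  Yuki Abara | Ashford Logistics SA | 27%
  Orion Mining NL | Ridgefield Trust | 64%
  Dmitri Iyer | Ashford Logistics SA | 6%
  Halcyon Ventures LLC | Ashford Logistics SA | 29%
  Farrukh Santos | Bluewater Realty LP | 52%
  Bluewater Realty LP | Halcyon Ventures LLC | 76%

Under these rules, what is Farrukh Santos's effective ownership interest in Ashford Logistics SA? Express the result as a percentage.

15.0512%

Chain via Bluewater Realty LP → Halcyon Ventures LLC (R2): 52% × 76% × 29% = 11.4608% of Ashford Logistics SA.
Chain via Orion Mining NL → Ridgefield Trust (R2): 17% × 64% × 33% = 3.5904% of Ashford Logistics SA.
Aggregating (R1): 11.4608% + 3.5904% = 15.0512%.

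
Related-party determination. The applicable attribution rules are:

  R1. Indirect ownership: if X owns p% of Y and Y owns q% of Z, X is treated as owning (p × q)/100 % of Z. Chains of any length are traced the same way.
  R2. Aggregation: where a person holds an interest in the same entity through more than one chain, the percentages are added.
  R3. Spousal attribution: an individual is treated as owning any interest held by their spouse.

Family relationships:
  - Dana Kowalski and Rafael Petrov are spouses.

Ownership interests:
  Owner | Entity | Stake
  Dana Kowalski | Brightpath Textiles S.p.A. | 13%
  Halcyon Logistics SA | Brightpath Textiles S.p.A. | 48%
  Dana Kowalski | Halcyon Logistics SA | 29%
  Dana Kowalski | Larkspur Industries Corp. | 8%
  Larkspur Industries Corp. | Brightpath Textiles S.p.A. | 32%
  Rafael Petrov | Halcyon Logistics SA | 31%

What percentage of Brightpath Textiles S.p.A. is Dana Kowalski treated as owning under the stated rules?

By spousal attribution (R3), Dana Kowalski is treated as also owning Rafael Petrov's interest in Halcyon Logistics SA, giving 29% + 31% = 60%.
Chain via Larkspur Industries Corp. (R1): 8% × 32% = 2.56% of Brightpath Textiles S.p.A.
Chain via Halcyon Logistics SA (R1): 60% × 48% = 28.8% of Brightpath Textiles S.p.A.
Direct interest in Brightpath Textiles S.p.A: 13%.
Aggregating (R2): 2.56% + 28.8% + 13% = 44.36%.

44.36%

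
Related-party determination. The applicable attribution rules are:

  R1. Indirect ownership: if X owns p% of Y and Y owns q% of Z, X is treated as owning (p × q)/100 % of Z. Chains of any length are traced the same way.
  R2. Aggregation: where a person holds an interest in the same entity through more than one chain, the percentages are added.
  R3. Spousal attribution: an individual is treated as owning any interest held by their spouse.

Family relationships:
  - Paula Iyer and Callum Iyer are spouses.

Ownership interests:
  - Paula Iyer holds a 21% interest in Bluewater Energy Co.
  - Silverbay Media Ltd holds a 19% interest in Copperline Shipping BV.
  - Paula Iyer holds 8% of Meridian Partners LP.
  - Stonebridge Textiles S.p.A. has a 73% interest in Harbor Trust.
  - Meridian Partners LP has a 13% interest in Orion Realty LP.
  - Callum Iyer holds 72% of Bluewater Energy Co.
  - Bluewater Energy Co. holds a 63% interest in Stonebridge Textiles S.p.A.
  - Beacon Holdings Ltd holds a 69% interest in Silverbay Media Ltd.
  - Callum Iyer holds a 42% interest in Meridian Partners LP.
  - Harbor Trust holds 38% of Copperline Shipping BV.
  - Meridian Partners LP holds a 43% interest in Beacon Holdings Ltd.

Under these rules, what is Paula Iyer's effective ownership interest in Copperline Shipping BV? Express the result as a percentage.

By spousal attribution (R3), Paula Iyer is treated as also owning Callum Iyer's interest in Meridian Partners LP, giving 8% + 42% = 50%.
By spousal attribution (R3), Paula Iyer is treated as also owning Callum Iyer's interest in Bluewater Energy Co, giving 21% + 72% = 93%.
Chain via Meridian Partners LP → Beacon Holdings Ltd → Silverbay Media Ltd (R1): 50% × 43% × 69% × 19% = 2.81865% of Copperline Shipping BV.
Chain via Bluewater Energy Co. → Stonebridge Textiles S.p.A. → Harbor Trust (R1): 93% × 63% × 73% × 38% = 16.252866% of Copperline Shipping BV.
Aggregating (R2): 2.81865% + 16.252866% = 19.071516%.

19.071516%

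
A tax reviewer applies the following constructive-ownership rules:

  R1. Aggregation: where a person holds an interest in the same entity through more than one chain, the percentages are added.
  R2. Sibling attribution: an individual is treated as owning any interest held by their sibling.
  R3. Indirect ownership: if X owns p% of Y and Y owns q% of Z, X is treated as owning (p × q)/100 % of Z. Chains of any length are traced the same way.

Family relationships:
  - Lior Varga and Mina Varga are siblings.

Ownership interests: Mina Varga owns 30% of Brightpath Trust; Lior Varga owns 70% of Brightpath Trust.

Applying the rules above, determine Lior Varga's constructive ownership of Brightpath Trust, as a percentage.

100%

By sibling attribution (R2), Lior Varga is treated as also owning Mina Varga's interest in Brightpath Trust, giving 70% + 30% = 100%.
Direct interest in Brightpath Trust: 100%.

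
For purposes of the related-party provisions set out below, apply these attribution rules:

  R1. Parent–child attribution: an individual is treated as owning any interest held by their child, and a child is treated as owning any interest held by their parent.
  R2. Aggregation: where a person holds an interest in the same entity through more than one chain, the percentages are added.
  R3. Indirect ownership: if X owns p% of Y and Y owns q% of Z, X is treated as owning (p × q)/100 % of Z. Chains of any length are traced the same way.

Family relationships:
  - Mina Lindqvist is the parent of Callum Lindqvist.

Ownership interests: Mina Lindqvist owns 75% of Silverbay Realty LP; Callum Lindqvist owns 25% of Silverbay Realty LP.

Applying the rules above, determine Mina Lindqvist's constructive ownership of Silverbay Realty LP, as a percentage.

100%

By parent–child attribution (R1), Mina Lindqvist is treated as also owning Callum Lindqvist's interest in Silverbay Realty LP, giving 75% + 25% = 100%.
Direct interest in Silverbay Realty LP: 100%.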